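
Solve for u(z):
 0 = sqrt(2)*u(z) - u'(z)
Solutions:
 u(z) = C1*exp(sqrt(2)*z)


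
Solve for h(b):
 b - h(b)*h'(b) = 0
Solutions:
 h(b) = -sqrt(C1 + b^2)
 h(b) = sqrt(C1 + b^2)


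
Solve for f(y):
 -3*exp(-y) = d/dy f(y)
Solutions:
 f(y) = C1 + 3*exp(-y)


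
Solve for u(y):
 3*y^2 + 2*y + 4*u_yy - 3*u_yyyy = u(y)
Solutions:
 u(y) = C1*exp(-y) + C2*exp(y) + C3*exp(-sqrt(3)*y/3) + C4*exp(sqrt(3)*y/3) + 3*y^2 + 2*y + 24


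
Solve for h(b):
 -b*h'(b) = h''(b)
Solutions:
 h(b) = C1 + C2*erf(sqrt(2)*b/2)


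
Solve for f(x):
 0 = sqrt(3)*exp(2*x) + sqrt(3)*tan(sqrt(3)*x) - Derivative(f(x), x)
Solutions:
 f(x) = C1 + sqrt(3)*exp(2*x)/2 - log(cos(sqrt(3)*x))


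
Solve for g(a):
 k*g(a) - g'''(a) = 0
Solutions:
 g(a) = C1*exp(a*k^(1/3)) + C2*exp(a*k^(1/3)*(-1 + sqrt(3)*I)/2) + C3*exp(-a*k^(1/3)*(1 + sqrt(3)*I)/2)


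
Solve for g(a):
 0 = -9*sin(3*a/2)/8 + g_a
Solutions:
 g(a) = C1 - 3*cos(3*a/2)/4


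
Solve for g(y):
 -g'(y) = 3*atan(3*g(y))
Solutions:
 Integral(1/atan(3*_y), (_y, g(y))) = C1 - 3*y


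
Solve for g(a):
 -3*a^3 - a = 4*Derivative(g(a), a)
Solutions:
 g(a) = C1 - 3*a^4/16 - a^2/8


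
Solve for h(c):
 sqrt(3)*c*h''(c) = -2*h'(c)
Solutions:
 h(c) = C1 + C2*c^(1 - 2*sqrt(3)/3)


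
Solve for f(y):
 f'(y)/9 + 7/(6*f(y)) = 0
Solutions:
 f(y) = -sqrt(C1 - 21*y)
 f(y) = sqrt(C1 - 21*y)


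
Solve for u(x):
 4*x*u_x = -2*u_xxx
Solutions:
 u(x) = C1 + Integral(C2*airyai(-2^(1/3)*x) + C3*airybi(-2^(1/3)*x), x)


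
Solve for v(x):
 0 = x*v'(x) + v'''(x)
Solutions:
 v(x) = C1 + Integral(C2*airyai(-x) + C3*airybi(-x), x)


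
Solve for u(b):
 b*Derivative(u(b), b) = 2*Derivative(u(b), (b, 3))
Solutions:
 u(b) = C1 + Integral(C2*airyai(2^(2/3)*b/2) + C3*airybi(2^(2/3)*b/2), b)


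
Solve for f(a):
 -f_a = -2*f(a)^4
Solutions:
 f(a) = (-1/(C1 + 6*a))^(1/3)
 f(a) = (-1/(C1 + 2*a))^(1/3)*(-3^(2/3) - 3*3^(1/6)*I)/6
 f(a) = (-1/(C1 + 2*a))^(1/3)*(-3^(2/3) + 3*3^(1/6)*I)/6


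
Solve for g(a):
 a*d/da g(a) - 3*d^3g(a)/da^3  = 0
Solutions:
 g(a) = C1 + Integral(C2*airyai(3^(2/3)*a/3) + C3*airybi(3^(2/3)*a/3), a)


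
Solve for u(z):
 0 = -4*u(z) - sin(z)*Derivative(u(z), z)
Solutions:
 u(z) = C1*(cos(z)^2 + 2*cos(z) + 1)/(cos(z)^2 - 2*cos(z) + 1)


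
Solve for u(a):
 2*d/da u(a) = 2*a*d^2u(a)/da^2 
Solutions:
 u(a) = C1 + C2*a^2


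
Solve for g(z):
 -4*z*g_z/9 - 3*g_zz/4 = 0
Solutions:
 g(z) = C1 + C2*erf(2*sqrt(6)*z/9)


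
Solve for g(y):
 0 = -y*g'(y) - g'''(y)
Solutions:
 g(y) = C1 + Integral(C2*airyai(-y) + C3*airybi(-y), y)


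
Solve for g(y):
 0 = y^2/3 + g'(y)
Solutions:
 g(y) = C1 - y^3/9


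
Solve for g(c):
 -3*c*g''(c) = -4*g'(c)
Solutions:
 g(c) = C1 + C2*c^(7/3)


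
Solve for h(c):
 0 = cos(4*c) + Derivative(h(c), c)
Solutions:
 h(c) = C1 - sin(4*c)/4


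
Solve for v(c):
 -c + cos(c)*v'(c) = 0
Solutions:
 v(c) = C1 + Integral(c/cos(c), c)


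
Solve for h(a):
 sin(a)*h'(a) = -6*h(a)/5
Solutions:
 h(a) = C1*(cos(a) + 1)^(3/5)/(cos(a) - 1)^(3/5)


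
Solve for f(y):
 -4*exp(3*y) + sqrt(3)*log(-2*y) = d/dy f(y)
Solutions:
 f(y) = C1 + sqrt(3)*y*log(-y) + sqrt(3)*y*(-1 + log(2)) - 4*exp(3*y)/3


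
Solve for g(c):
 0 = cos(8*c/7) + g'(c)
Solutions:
 g(c) = C1 - 7*sin(8*c/7)/8


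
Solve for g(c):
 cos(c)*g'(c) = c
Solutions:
 g(c) = C1 + Integral(c/cos(c), c)


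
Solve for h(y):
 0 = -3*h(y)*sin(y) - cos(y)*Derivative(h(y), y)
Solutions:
 h(y) = C1*cos(y)^3


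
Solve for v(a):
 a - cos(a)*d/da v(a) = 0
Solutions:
 v(a) = C1 + Integral(a/cos(a), a)


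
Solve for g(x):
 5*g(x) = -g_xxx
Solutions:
 g(x) = C3*exp(-5^(1/3)*x) + (C1*sin(sqrt(3)*5^(1/3)*x/2) + C2*cos(sqrt(3)*5^(1/3)*x/2))*exp(5^(1/3)*x/2)


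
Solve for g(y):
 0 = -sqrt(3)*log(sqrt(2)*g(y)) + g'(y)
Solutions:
 -2*sqrt(3)*Integral(1/(2*log(_y) + log(2)), (_y, g(y)))/3 = C1 - y


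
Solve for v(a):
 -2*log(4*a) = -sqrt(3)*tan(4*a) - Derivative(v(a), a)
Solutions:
 v(a) = C1 + 2*a*log(a) - 2*a + 4*a*log(2) + sqrt(3)*log(cos(4*a))/4


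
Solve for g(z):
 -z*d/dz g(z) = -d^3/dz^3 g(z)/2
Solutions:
 g(z) = C1 + Integral(C2*airyai(2^(1/3)*z) + C3*airybi(2^(1/3)*z), z)


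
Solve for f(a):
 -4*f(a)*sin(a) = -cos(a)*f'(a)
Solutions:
 f(a) = C1/cos(a)^4


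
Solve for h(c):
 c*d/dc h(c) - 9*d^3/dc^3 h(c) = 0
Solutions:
 h(c) = C1 + Integral(C2*airyai(3^(1/3)*c/3) + C3*airybi(3^(1/3)*c/3), c)


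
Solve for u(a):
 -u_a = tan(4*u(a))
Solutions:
 u(a) = -asin(C1*exp(-4*a))/4 + pi/4
 u(a) = asin(C1*exp(-4*a))/4


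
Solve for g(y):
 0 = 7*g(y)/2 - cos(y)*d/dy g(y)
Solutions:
 g(y) = C1*(sin(y) + 1)^(7/4)/(sin(y) - 1)^(7/4)


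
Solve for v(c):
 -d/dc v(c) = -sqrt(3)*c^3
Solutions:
 v(c) = C1 + sqrt(3)*c^4/4


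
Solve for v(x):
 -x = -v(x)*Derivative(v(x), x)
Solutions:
 v(x) = -sqrt(C1 + x^2)
 v(x) = sqrt(C1 + x^2)


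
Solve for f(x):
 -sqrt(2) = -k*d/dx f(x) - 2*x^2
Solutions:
 f(x) = C1 - 2*x^3/(3*k) + sqrt(2)*x/k


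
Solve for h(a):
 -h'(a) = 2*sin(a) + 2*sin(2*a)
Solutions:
 h(a) = C1 + 2*cos(a) + cos(2*a)


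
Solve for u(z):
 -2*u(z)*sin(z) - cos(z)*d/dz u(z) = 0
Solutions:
 u(z) = C1*cos(z)^2


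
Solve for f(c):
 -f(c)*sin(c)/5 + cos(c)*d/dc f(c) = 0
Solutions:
 f(c) = C1/cos(c)^(1/5)


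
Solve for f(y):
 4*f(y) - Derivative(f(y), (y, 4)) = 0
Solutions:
 f(y) = C1*exp(-sqrt(2)*y) + C2*exp(sqrt(2)*y) + C3*sin(sqrt(2)*y) + C4*cos(sqrt(2)*y)


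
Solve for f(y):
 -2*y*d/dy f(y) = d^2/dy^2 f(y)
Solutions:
 f(y) = C1 + C2*erf(y)


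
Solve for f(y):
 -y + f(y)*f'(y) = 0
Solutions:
 f(y) = -sqrt(C1 + y^2)
 f(y) = sqrt(C1 + y^2)


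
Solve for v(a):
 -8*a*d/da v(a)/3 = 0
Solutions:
 v(a) = C1


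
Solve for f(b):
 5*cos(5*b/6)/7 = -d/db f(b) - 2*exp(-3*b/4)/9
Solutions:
 f(b) = C1 - 6*sin(5*b/6)/7 + 8*exp(-3*b/4)/27


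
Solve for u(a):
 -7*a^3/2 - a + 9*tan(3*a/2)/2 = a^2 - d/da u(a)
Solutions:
 u(a) = C1 + 7*a^4/8 + a^3/3 + a^2/2 + 3*log(cos(3*a/2))


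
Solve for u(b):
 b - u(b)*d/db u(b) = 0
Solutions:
 u(b) = -sqrt(C1 + b^2)
 u(b) = sqrt(C1 + b^2)


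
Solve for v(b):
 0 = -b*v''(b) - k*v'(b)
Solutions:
 v(b) = C1 + b^(1 - re(k))*(C2*sin(log(b)*Abs(im(k))) + C3*cos(log(b)*im(k)))


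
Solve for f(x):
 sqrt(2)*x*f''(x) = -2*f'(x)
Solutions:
 f(x) = C1 + C2*x^(1 - sqrt(2))


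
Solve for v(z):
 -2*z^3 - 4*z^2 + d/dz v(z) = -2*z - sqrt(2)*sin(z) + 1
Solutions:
 v(z) = C1 + z^4/2 + 4*z^3/3 - z^2 + z + sqrt(2)*cos(z)


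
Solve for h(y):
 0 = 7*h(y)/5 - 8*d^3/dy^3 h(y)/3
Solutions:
 h(y) = C3*exp(21^(1/3)*5^(2/3)*y/10) + (C1*sin(3^(5/6)*5^(2/3)*7^(1/3)*y/20) + C2*cos(3^(5/6)*5^(2/3)*7^(1/3)*y/20))*exp(-21^(1/3)*5^(2/3)*y/20)


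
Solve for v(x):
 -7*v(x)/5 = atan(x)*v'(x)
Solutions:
 v(x) = C1*exp(-7*Integral(1/atan(x), x)/5)


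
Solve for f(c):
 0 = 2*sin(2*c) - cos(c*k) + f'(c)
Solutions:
 f(c) = C1 + cos(2*c) + sin(c*k)/k


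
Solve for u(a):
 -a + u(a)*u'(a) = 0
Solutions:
 u(a) = -sqrt(C1 + a^2)
 u(a) = sqrt(C1 + a^2)


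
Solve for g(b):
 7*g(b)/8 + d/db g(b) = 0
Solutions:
 g(b) = C1*exp(-7*b/8)


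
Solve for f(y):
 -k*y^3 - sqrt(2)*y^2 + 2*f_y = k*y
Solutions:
 f(y) = C1 + k*y^4/8 + k*y^2/4 + sqrt(2)*y^3/6


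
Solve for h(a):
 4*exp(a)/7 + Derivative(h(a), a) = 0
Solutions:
 h(a) = C1 - 4*exp(a)/7


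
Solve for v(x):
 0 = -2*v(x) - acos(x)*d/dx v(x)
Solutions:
 v(x) = C1*exp(-2*Integral(1/acos(x), x))


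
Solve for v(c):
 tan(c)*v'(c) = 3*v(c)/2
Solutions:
 v(c) = C1*sin(c)^(3/2)


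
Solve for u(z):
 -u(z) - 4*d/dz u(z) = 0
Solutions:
 u(z) = C1*exp(-z/4)


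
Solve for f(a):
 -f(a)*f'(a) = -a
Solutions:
 f(a) = -sqrt(C1 + a^2)
 f(a) = sqrt(C1 + a^2)


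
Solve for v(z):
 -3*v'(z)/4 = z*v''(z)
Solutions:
 v(z) = C1 + C2*z^(1/4)


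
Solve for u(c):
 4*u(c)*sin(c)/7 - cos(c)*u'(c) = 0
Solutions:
 u(c) = C1/cos(c)^(4/7)


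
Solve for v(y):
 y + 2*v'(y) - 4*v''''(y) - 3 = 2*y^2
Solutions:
 v(y) = C1 + C4*exp(2^(2/3)*y/2) + y^3/3 - y^2/4 + 3*y/2 + (C2*sin(2^(2/3)*sqrt(3)*y/4) + C3*cos(2^(2/3)*sqrt(3)*y/4))*exp(-2^(2/3)*y/4)


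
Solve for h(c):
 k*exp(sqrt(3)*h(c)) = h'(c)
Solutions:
 h(c) = sqrt(3)*(2*log(-1/(C1 + c*k)) - log(3))/6


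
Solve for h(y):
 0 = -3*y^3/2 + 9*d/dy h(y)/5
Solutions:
 h(y) = C1 + 5*y^4/24


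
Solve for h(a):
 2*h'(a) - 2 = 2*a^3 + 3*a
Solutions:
 h(a) = C1 + a^4/4 + 3*a^2/4 + a


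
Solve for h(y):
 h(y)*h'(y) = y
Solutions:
 h(y) = -sqrt(C1 + y^2)
 h(y) = sqrt(C1 + y^2)


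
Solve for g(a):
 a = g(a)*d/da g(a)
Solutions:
 g(a) = -sqrt(C1 + a^2)
 g(a) = sqrt(C1 + a^2)


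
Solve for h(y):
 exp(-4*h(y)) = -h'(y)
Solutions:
 h(y) = log(-I*(C1 - 4*y)^(1/4))
 h(y) = log(I*(C1 - 4*y)^(1/4))
 h(y) = log(-(C1 - 4*y)^(1/4))
 h(y) = log(C1 - 4*y)/4


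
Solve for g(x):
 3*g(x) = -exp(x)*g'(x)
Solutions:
 g(x) = C1*exp(3*exp(-x))


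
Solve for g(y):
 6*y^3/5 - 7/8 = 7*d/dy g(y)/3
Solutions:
 g(y) = C1 + 9*y^4/70 - 3*y/8


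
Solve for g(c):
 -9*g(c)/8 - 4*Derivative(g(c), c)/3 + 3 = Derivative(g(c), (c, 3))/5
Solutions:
 g(c) = C1*exp(10^(1/3)*c*(-32*5^(1/3)/(243 + sqrt(140969))^(1/3) + 2^(1/3)*(243 + sqrt(140969))^(1/3))/24)*sin(10^(1/3)*sqrt(3)*c*(32*5^(1/3)/(243 + sqrt(140969))^(1/3) + 2^(1/3)*(243 + sqrt(140969))^(1/3))/24) + C2*exp(10^(1/3)*c*(-32*5^(1/3)/(243 + sqrt(140969))^(1/3) + 2^(1/3)*(243 + sqrt(140969))^(1/3))/24)*cos(10^(1/3)*sqrt(3)*c*(32*5^(1/3)/(243 + sqrt(140969))^(1/3) + 2^(1/3)*(243 + sqrt(140969))^(1/3))/24) + C3*exp(-10^(1/3)*c*(-32*5^(1/3)/(243 + sqrt(140969))^(1/3) + 2^(1/3)*(243 + sqrt(140969))^(1/3))/12) + 8/3


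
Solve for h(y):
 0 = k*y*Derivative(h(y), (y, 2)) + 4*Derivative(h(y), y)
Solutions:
 h(y) = C1 + y^(((re(k) - 4)*re(k) + im(k)^2)/(re(k)^2 + im(k)^2))*(C2*sin(4*log(y)*Abs(im(k))/(re(k)^2 + im(k)^2)) + C3*cos(4*log(y)*im(k)/(re(k)^2 + im(k)^2)))


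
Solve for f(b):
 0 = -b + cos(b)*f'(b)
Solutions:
 f(b) = C1 + Integral(b/cos(b), b)


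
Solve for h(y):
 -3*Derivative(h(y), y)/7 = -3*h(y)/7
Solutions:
 h(y) = C1*exp(y)


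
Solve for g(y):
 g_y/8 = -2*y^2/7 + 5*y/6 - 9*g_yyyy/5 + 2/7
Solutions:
 g(y) = C1 + C4*exp(-15^(1/3)*y/6) - 16*y^3/21 + 10*y^2/3 + 16*y/7 + (C2*sin(3^(5/6)*5^(1/3)*y/12) + C3*cos(3^(5/6)*5^(1/3)*y/12))*exp(15^(1/3)*y/12)


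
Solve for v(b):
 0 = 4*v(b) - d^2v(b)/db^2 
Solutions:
 v(b) = C1*exp(-2*b) + C2*exp(2*b)


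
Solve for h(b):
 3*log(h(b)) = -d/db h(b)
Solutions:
 li(h(b)) = C1 - 3*b


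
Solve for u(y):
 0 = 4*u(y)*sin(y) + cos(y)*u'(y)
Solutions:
 u(y) = C1*cos(y)^4


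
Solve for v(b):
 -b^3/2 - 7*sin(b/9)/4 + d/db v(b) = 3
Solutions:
 v(b) = C1 + b^4/8 + 3*b - 63*cos(b/9)/4


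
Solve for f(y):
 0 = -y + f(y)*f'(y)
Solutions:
 f(y) = -sqrt(C1 + y^2)
 f(y) = sqrt(C1 + y^2)


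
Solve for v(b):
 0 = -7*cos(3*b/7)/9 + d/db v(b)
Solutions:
 v(b) = C1 + 49*sin(3*b/7)/27


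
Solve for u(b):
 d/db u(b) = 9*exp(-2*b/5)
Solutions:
 u(b) = C1 - 45*exp(-2*b/5)/2


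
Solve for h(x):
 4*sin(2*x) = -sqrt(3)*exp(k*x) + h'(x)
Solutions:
 h(x) = C1 - 2*cos(2*x) + sqrt(3)*exp(k*x)/k


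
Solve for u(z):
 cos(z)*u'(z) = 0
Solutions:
 u(z) = C1


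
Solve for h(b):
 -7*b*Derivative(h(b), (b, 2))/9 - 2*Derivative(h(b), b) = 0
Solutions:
 h(b) = C1 + C2/b^(11/7)


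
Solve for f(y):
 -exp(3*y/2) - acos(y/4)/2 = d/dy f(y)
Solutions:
 f(y) = C1 - y*acos(y/4)/2 + sqrt(16 - y^2)/2 - 2*exp(3*y/2)/3


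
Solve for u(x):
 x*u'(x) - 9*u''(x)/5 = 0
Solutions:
 u(x) = C1 + C2*erfi(sqrt(10)*x/6)


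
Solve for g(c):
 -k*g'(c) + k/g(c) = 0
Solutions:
 g(c) = -sqrt(C1 + 2*c)
 g(c) = sqrt(C1 + 2*c)


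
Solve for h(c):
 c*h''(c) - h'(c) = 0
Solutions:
 h(c) = C1 + C2*c^2


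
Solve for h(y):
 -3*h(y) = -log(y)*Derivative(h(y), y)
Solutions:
 h(y) = C1*exp(3*li(y))


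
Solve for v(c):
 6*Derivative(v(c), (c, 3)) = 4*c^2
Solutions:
 v(c) = C1 + C2*c + C3*c^2 + c^5/90


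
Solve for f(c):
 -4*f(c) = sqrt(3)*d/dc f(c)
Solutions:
 f(c) = C1*exp(-4*sqrt(3)*c/3)


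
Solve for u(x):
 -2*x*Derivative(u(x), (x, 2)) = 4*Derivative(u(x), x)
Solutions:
 u(x) = C1 + C2/x


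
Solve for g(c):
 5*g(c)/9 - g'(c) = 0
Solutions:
 g(c) = C1*exp(5*c/9)


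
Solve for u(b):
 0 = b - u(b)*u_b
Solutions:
 u(b) = -sqrt(C1 + b^2)
 u(b) = sqrt(C1 + b^2)


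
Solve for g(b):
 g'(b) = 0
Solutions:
 g(b) = C1


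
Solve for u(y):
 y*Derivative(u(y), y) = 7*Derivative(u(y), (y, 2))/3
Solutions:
 u(y) = C1 + C2*erfi(sqrt(42)*y/14)


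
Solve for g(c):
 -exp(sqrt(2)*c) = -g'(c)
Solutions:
 g(c) = C1 + sqrt(2)*exp(sqrt(2)*c)/2


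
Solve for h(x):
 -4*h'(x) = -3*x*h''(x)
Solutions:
 h(x) = C1 + C2*x^(7/3)


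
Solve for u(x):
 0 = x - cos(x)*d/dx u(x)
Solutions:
 u(x) = C1 + Integral(x/cos(x), x)


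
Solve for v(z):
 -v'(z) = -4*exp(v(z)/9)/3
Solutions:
 v(z) = 9*log(-1/(C1 + 4*z)) + 27*log(3)


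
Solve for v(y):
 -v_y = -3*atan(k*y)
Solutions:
 v(y) = C1 + 3*Piecewise((y*atan(k*y) - log(k^2*y^2 + 1)/(2*k), Ne(k, 0)), (0, True))


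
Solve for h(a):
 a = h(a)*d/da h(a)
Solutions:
 h(a) = -sqrt(C1 + a^2)
 h(a) = sqrt(C1 + a^2)


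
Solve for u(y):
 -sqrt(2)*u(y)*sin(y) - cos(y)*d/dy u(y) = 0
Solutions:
 u(y) = C1*cos(y)^(sqrt(2))


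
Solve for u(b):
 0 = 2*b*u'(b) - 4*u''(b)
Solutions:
 u(b) = C1 + C2*erfi(b/2)


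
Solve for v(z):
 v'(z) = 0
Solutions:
 v(z) = C1


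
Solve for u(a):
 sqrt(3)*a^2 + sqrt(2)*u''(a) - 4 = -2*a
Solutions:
 u(a) = C1 + C2*a - sqrt(6)*a^4/24 - sqrt(2)*a^3/6 + sqrt(2)*a^2


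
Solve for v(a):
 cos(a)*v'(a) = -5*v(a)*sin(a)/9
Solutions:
 v(a) = C1*cos(a)^(5/9)


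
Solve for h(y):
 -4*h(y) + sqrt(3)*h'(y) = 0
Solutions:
 h(y) = C1*exp(4*sqrt(3)*y/3)


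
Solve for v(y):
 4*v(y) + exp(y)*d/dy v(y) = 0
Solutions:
 v(y) = C1*exp(4*exp(-y))


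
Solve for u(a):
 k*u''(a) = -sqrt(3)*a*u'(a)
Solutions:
 u(a) = C1 + C2*sqrt(k)*erf(sqrt(2)*3^(1/4)*a*sqrt(1/k)/2)


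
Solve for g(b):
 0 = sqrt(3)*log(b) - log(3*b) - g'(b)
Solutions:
 g(b) = C1 - b*log(b) + sqrt(3)*b*log(b) - sqrt(3)*b - b*log(3) + b


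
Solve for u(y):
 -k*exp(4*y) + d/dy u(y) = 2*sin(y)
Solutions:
 u(y) = C1 + k*exp(4*y)/4 - 2*cos(y)


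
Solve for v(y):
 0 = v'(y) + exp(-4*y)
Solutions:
 v(y) = C1 + exp(-4*y)/4


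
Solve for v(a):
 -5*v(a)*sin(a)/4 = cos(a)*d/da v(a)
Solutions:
 v(a) = C1*cos(a)^(5/4)


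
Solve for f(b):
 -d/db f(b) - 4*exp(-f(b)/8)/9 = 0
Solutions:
 f(b) = 8*log(C1 - b/18)


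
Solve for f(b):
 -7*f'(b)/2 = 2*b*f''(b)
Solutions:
 f(b) = C1 + C2/b^(3/4)


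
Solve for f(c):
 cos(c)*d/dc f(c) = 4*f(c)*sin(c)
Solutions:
 f(c) = C1/cos(c)^4


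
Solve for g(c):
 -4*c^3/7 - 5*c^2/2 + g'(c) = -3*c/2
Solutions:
 g(c) = C1 + c^4/7 + 5*c^3/6 - 3*c^2/4


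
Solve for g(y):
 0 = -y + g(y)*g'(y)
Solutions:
 g(y) = -sqrt(C1 + y^2)
 g(y) = sqrt(C1 + y^2)


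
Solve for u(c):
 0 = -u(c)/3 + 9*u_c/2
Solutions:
 u(c) = C1*exp(2*c/27)


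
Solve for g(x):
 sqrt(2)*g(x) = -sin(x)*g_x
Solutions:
 g(x) = C1*(cos(x) + 1)^(sqrt(2)/2)/(cos(x) - 1)^(sqrt(2)/2)


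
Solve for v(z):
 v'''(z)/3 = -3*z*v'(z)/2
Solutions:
 v(z) = C1 + Integral(C2*airyai(-6^(2/3)*z/2) + C3*airybi(-6^(2/3)*z/2), z)


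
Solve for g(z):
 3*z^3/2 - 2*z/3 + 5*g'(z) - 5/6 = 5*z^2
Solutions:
 g(z) = C1 - 3*z^4/40 + z^3/3 + z^2/15 + z/6


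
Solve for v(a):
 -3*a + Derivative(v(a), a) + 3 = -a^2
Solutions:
 v(a) = C1 - a^3/3 + 3*a^2/2 - 3*a


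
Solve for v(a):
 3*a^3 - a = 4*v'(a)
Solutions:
 v(a) = C1 + 3*a^4/16 - a^2/8


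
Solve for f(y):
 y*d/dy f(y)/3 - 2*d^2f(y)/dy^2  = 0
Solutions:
 f(y) = C1 + C2*erfi(sqrt(3)*y/6)


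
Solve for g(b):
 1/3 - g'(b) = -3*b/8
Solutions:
 g(b) = C1 + 3*b^2/16 + b/3


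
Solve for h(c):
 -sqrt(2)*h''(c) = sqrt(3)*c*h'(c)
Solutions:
 h(c) = C1 + C2*erf(6^(1/4)*c/2)


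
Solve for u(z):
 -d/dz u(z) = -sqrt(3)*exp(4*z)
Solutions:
 u(z) = C1 + sqrt(3)*exp(4*z)/4


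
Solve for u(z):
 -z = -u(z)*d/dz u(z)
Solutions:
 u(z) = -sqrt(C1 + z^2)
 u(z) = sqrt(C1 + z^2)


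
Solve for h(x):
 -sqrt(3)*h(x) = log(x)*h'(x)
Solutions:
 h(x) = C1*exp(-sqrt(3)*li(x))


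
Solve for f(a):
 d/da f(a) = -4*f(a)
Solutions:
 f(a) = C1*exp(-4*a)


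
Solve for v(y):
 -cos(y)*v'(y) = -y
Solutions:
 v(y) = C1 + Integral(y/cos(y), y)


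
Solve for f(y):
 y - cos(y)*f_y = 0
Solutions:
 f(y) = C1 + Integral(y/cos(y), y)


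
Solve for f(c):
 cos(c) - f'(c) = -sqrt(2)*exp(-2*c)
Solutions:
 f(c) = C1 + sin(c) - sqrt(2)*exp(-2*c)/2


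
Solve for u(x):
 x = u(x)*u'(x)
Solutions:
 u(x) = -sqrt(C1 + x^2)
 u(x) = sqrt(C1 + x^2)


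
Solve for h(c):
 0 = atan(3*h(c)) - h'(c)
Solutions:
 Integral(1/atan(3*_y), (_y, h(c))) = C1 + c


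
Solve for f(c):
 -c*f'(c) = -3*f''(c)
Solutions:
 f(c) = C1 + C2*erfi(sqrt(6)*c/6)


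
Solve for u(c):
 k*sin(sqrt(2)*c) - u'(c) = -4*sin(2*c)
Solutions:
 u(c) = C1 - sqrt(2)*k*cos(sqrt(2)*c)/2 - 2*cos(2*c)


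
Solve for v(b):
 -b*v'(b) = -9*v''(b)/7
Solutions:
 v(b) = C1 + C2*erfi(sqrt(14)*b/6)


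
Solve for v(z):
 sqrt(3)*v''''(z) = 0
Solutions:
 v(z) = C1 + C2*z + C3*z^2 + C4*z^3


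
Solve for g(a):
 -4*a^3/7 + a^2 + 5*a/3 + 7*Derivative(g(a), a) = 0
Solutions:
 g(a) = C1 + a^4/49 - a^3/21 - 5*a^2/42


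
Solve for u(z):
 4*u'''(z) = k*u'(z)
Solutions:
 u(z) = C1 + C2*exp(-sqrt(k)*z/2) + C3*exp(sqrt(k)*z/2)


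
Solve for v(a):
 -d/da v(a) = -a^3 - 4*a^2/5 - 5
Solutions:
 v(a) = C1 + a^4/4 + 4*a^3/15 + 5*a


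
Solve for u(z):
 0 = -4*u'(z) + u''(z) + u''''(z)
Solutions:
 u(z) = C1 + C2*exp(z*(-3*(2 + sqrt(327)/9)^(1/3) + (2 + sqrt(327)/9)^(-1/3))/6)*sin(sqrt(3)*z*((2 + sqrt(327)/9)^(-1/3) + 3*(2 + sqrt(327)/9)^(1/3))/6) + C3*exp(z*(-3*(2 + sqrt(327)/9)^(1/3) + (2 + sqrt(327)/9)^(-1/3))/6)*cos(sqrt(3)*z*((2 + sqrt(327)/9)^(-1/3) + 3*(2 + sqrt(327)/9)^(1/3))/6) + C4*exp(z*(-1/(3*(2 + sqrt(327)/9)^(1/3)) + (2 + sqrt(327)/9)^(1/3)))


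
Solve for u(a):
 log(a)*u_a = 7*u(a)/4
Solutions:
 u(a) = C1*exp(7*li(a)/4)


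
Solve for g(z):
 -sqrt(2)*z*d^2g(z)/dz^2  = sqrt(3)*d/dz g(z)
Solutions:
 g(z) = C1 + C2*z^(1 - sqrt(6)/2)


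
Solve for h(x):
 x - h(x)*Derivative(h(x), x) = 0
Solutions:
 h(x) = -sqrt(C1 + x^2)
 h(x) = sqrt(C1 + x^2)


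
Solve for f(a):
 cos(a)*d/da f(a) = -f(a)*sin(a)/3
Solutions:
 f(a) = C1*cos(a)^(1/3)


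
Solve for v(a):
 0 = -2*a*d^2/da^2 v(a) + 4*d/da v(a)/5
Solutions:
 v(a) = C1 + C2*a^(7/5)


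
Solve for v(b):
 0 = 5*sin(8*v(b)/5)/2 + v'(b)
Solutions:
 5*b/2 + 5*log(cos(8*v(b)/5) - 1)/16 - 5*log(cos(8*v(b)/5) + 1)/16 = C1


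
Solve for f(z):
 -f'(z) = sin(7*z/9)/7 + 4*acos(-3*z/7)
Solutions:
 f(z) = C1 - 4*z*acos(-3*z/7) - 4*sqrt(49 - 9*z^2)/3 + 9*cos(7*z/9)/49


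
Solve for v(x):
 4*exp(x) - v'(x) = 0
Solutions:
 v(x) = C1 + 4*exp(x)


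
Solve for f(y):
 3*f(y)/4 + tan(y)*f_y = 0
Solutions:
 f(y) = C1/sin(y)^(3/4)


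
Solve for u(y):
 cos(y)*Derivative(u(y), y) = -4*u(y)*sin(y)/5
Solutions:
 u(y) = C1*cos(y)^(4/5)


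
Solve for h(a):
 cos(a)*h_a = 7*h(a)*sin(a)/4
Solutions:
 h(a) = C1/cos(a)^(7/4)


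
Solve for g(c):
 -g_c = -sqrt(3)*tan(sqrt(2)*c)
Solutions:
 g(c) = C1 - sqrt(6)*log(cos(sqrt(2)*c))/2


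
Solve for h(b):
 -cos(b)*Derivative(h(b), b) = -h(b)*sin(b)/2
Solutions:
 h(b) = C1/sqrt(cos(b))


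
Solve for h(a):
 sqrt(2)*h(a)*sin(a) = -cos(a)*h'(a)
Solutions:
 h(a) = C1*cos(a)^(sqrt(2))


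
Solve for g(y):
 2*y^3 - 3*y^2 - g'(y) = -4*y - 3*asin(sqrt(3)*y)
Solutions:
 g(y) = C1 + y^4/2 - y^3 + 2*y^2 + 3*y*asin(sqrt(3)*y) + sqrt(3)*sqrt(1 - 3*y^2)


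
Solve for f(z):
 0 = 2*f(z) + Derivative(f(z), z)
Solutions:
 f(z) = C1*exp(-2*z)


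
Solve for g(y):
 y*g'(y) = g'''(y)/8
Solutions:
 g(y) = C1 + Integral(C2*airyai(2*y) + C3*airybi(2*y), y)


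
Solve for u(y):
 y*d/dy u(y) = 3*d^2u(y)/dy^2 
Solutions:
 u(y) = C1 + C2*erfi(sqrt(6)*y/6)


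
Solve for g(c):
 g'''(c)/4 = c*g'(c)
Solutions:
 g(c) = C1 + Integral(C2*airyai(2^(2/3)*c) + C3*airybi(2^(2/3)*c), c)


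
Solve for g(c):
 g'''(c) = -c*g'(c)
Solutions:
 g(c) = C1 + Integral(C2*airyai(-c) + C3*airybi(-c), c)


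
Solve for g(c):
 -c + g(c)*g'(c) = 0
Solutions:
 g(c) = -sqrt(C1 + c^2)
 g(c) = sqrt(C1 + c^2)


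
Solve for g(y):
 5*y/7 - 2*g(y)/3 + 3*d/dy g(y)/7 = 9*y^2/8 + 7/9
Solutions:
 g(y) = C1*exp(14*y/9) - 27*y^2/16 - 123*y/112 - 8809/4704


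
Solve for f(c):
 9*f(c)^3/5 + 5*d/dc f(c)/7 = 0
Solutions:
 f(c) = -5*sqrt(2)*sqrt(-1/(C1 - 63*c))/2
 f(c) = 5*sqrt(2)*sqrt(-1/(C1 - 63*c))/2


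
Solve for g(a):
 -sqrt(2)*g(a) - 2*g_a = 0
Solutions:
 g(a) = C1*exp(-sqrt(2)*a/2)


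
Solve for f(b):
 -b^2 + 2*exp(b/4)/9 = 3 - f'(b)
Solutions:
 f(b) = C1 + b^3/3 + 3*b - 8*exp(b/4)/9


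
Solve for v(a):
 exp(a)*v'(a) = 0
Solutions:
 v(a) = C1


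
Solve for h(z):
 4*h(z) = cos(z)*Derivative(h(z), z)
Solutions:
 h(z) = C1*(sin(z)^2 + 2*sin(z) + 1)/(sin(z)^2 - 2*sin(z) + 1)


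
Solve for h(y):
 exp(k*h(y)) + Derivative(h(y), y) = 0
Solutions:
 h(y) = Piecewise((log(1/(C1*k + k*y))/k, Ne(k, 0)), (nan, True))
 h(y) = Piecewise((C1 - y, Eq(k, 0)), (nan, True))


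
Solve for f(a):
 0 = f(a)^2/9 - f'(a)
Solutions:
 f(a) = -9/(C1 + a)


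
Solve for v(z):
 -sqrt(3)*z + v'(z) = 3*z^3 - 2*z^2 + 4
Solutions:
 v(z) = C1 + 3*z^4/4 - 2*z^3/3 + sqrt(3)*z^2/2 + 4*z


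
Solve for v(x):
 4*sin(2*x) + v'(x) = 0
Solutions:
 v(x) = C1 + 2*cos(2*x)


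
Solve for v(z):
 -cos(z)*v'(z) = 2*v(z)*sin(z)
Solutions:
 v(z) = C1*cos(z)^2


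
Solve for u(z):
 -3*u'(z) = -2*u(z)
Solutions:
 u(z) = C1*exp(2*z/3)


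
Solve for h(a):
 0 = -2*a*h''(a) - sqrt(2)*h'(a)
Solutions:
 h(a) = C1 + C2*a^(1 - sqrt(2)/2)


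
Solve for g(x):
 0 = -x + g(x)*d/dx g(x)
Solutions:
 g(x) = -sqrt(C1 + x^2)
 g(x) = sqrt(C1 + x^2)


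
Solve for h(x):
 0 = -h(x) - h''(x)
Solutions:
 h(x) = C1*sin(x) + C2*cos(x)


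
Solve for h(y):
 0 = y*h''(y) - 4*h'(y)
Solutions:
 h(y) = C1 + C2*y^5


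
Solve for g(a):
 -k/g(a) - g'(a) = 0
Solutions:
 g(a) = -sqrt(C1 - 2*a*k)
 g(a) = sqrt(C1 - 2*a*k)


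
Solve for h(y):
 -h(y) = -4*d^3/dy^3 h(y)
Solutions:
 h(y) = C3*exp(2^(1/3)*y/2) + (C1*sin(2^(1/3)*sqrt(3)*y/4) + C2*cos(2^(1/3)*sqrt(3)*y/4))*exp(-2^(1/3)*y/4)


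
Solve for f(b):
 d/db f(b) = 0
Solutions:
 f(b) = C1


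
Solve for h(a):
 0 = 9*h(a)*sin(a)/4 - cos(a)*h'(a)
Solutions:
 h(a) = C1/cos(a)^(9/4)


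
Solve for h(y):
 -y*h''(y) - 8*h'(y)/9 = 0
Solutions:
 h(y) = C1 + C2*y^(1/9)


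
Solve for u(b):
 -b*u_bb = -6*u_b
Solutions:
 u(b) = C1 + C2*b^7


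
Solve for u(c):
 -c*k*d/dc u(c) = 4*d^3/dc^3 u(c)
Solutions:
 u(c) = C1 + Integral(C2*airyai(2^(1/3)*c*(-k)^(1/3)/2) + C3*airybi(2^(1/3)*c*(-k)^(1/3)/2), c)


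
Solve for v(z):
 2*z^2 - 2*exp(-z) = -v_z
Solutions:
 v(z) = C1 - 2*z^3/3 - 2*exp(-z)


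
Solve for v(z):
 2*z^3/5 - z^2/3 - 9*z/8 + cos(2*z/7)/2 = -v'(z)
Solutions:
 v(z) = C1 - z^4/10 + z^3/9 + 9*z^2/16 - 7*sin(2*z/7)/4


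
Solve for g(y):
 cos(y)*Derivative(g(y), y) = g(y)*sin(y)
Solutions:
 g(y) = C1/cos(y)


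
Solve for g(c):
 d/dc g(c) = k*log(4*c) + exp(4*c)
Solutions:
 g(c) = C1 + c*k*log(c) + c*k*(-1 + 2*log(2)) + exp(4*c)/4


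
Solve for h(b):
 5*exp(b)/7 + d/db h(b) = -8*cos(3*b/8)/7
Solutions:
 h(b) = C1 - 5*exp(b)/7 - 64*sin(3*b/8)/21


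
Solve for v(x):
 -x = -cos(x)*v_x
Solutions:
 v(x) = C1 + Integral(x/cos(x), x)


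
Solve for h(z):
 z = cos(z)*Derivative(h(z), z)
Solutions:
 h(z) = C1 + Integral(z/cos(z), z)


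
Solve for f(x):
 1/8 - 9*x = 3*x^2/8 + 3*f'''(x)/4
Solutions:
 f(x) = C1 + C2*x + C3*x^2 - x^5/120 - x^4/2 + x^3/36


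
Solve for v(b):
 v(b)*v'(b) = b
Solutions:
 v(b) = -sqrt(C1 + b^2)
 v(b) = sqrt(C1 + b^2)


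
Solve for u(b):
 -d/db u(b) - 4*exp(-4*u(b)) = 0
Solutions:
 u(b) = log(-I*(C1 - 16*b)^(1/4))
 u(b) = log(I*(C1 - 16*b)^(1/4))
 u(b) = log(-(C1 - 16*b)^(1/4))
 u(b) = log(C1 - 16*b)/4


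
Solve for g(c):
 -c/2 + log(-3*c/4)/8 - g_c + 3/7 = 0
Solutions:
 g(c) = C1 - c^2/4 + c*log(-c)/8 + c*(-14*log(2) + 7*log(3) + 17)/56


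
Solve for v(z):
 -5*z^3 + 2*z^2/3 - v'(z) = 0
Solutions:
 v(z) = C1 - 5*z^4/4 + 2*z^3/9


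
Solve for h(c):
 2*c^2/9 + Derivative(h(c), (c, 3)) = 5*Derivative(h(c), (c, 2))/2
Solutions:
 h(c) = C1 + C2*c + C3*exp(5*c/2) + c^4/135 + 8*c^3/675 + 16*c^2/1125


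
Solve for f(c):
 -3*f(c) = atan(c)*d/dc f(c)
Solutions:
 f(c) = C1*exp(-3*Integral(1/atan(c), c))


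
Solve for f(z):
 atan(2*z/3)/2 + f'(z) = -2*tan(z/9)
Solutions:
 f(z) = C1 - z*atan(2*z/3)/2 + 3*log(4*z^2 + 9)/8 + 18*log(cos(z/9))


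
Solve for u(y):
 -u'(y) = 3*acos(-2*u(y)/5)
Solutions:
 Integral(1/acos(-2*_y/5), (_y, u(y))) = C1 - 3*y


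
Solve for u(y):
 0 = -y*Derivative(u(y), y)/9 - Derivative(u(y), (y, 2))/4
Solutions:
 u(y) = C1 + C2*erf(sqrt(2)*y/3)


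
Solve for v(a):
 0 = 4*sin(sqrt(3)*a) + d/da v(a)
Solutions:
 v(a) = C1 + 4*sqrt(3)*cos(sqrt(3)*a)/3


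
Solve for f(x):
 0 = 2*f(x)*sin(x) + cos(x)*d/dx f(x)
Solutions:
 f(x) = C1*cos(x)^2


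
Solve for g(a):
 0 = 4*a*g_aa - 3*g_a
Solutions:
 g(a) = C1 + C2*a^(7/4)


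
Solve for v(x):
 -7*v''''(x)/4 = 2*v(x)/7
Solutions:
 v(x) = (C1*sin(2^(1/4)*sqrt(7)*x/7) + C2*cos(2^(1/4)*sqrt(7)*x/7))*exp(-2^(1/4)*sqrt(7)*x/7) + (C3*sin(2^(1/4)*sqrt(7)*x/7) + C4*cos(2^(1/4)*sqrt(7)*x/7))*exp(2^(1/4)*sqrt(7)*x/7)


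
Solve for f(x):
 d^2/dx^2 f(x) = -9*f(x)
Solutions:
 f(x) = C1*sin(3*x) + C2*cos(3*x)


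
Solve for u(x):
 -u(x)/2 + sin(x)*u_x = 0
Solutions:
 u(x) = C1*(cos(x) - 1)^(1/4)/(cos(x) + 1)^(1/4)


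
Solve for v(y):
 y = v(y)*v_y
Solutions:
 v(y) = -sqrt(C1 + y^2)
 v(y) = sqrt(C1 + y^2)


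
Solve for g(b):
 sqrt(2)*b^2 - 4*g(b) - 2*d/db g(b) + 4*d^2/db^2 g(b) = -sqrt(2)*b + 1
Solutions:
 g(b) = C1*exp(b*(1 - sqrt(17))/4) + C2*exp(b*(1 + sqrt(17))/4) + sqrt(2)*b^2/4 - 1/4 + sqrt(2)/2


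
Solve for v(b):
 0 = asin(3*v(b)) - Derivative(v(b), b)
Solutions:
 Integral(1/asin(3*_y), (_y, v(b))) = C1 + b


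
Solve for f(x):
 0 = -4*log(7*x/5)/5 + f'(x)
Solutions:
 f(x) = C1 + 4*x*log(x)/5 - 4*x*log(5)/5 - 4*x/5 + 4*x*log(7)/5


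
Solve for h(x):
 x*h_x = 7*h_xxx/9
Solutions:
 h(x) = C1 + Integral(C2*airyai(21^(2/3)*x/7) + C3*airybi(21^(2/3)*x/7), x)


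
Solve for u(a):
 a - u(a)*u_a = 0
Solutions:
 u(a) = -sqrt(C1 + a^2)
 u(a) = sqrt(C1 + a^2)


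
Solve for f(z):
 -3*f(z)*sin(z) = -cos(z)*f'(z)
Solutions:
 f(z) = C1/cos(z)^3


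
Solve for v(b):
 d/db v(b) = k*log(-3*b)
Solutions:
 v(b) = C1 + b*k*log(-b) + b*k*(-1 + log(3))


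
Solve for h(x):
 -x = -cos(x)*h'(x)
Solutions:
 h(x) = C1 + Integral(x/cos(x), x)


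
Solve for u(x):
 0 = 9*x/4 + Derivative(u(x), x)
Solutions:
 u(x) = C1 - 9*x^2/8


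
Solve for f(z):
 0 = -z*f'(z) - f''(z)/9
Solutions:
 f(z) = C1 + C2*erf(3*sqrt(2)*z/2)


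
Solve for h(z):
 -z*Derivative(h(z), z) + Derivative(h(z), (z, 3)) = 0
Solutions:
 h(z) = C1 + Integral(C2*airyai(z) + C3*airybi(z), z)


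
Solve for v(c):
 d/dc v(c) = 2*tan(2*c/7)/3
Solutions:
 v(c) = C1 - 7*log(cos(2*c/7))/3


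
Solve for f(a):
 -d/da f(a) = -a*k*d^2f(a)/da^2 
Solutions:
 f(a) = C1 + a^(((re(k) + 1)*re(k) + im(k)^2)/(re(k)^2 + im(k)^2))*(C2*sin(log(a)*Abs(im(k))/(re(k)^2 + im(k)^2)) + C3*cos(log(a)*im(k)/(re(k)^2 + im(k)^2)))


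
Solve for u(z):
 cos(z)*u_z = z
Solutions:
 u(z) = C1 + Integral(z/cos(z), z)


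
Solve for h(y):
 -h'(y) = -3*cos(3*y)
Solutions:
 h(y) = C1 + sin(3*y)


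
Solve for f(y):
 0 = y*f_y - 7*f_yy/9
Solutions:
 f(y) = C1 + C2*erfi(3*sqrt(14)*y/14)


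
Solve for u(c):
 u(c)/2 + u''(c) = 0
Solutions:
 u(c) = C1*sin(sqrt(2)*c/2) + C2*cos(sqrt(2)*c/2)


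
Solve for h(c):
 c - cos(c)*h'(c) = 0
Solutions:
 h(c) = C1 + Integral(c/cos(c), c)


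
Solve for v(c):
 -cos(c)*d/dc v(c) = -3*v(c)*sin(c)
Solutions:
 v(c) = C1/cos(c)^3


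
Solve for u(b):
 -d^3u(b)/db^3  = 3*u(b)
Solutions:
 u(b) = C3*exp(-3^(1/3)*b) + (C1*sin(3^(5/6)*b/2) + C2*cos(3^(5/6)*b/2))*exp(3^(1/3)*b/2)


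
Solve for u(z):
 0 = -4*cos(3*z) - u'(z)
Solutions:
 u(z) = C1 - 4*sin(3*z)/3


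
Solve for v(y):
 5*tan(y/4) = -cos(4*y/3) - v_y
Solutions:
 v(y) = C1 + 20*log(cos(y/4)) - 3*sin(4*y/3)/4


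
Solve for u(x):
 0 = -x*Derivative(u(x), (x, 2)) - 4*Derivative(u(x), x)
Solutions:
 u(x) = C1 + C2/x^3


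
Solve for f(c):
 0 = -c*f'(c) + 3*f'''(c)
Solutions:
 f(c) = C1 + Integral(C2*airyai(3^(2/3)*c/3) + C3*airybi(3^(2/3)*c/3), c)


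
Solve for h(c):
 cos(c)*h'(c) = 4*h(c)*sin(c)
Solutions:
 h(c) = C1/cos(c)^4


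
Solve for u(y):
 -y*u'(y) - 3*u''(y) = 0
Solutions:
 u(y) = C1 + C2*erf(sqrt(6)*y/6)


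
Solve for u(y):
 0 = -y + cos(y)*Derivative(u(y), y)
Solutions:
 u(y) = C1 + Integral(y/cos(y), y)


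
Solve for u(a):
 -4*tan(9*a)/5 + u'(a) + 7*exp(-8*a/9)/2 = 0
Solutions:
 u(a) = C1 + 2*log(tan(9*a)^2 + 1)/45 + 63*exp(-8*a/9)/16


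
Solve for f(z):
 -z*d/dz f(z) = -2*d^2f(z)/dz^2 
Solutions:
 f(z) = C1 + C2*erfi(z/2)


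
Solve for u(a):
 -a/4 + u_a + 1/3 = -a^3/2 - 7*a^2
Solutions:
 u(a) = C1 - a^4/8 - 7*a^3/3 + a^2/8 - a/3


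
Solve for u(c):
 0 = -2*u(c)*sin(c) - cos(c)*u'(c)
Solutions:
 u(c) = C1*cos(c)^2


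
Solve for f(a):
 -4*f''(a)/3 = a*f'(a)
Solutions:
 f(a) = C1 + C2*erf(sqrt(6)*a/4)


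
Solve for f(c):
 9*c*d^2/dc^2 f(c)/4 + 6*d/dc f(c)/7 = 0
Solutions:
 f(c) = C1 + C2*c^(13/21)


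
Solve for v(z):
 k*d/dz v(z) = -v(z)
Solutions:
 v(z) = C1*exp(-z/k)


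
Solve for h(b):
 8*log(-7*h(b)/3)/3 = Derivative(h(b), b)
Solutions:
 -3*Integral(1/(log(-_y) - log(3) + log(7)), (_y, h(b)))/8 = C1 - b


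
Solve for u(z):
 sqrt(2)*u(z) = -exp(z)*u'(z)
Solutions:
 u(z) = C1*exp(sqrt(2)*exp(-z))


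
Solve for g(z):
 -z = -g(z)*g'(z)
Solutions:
 g(z) = -sqrt(C1 + z^2)
 g(z) = sqrt(C1 + z^2)


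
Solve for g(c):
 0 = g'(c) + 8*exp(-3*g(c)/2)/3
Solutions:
 g(c) = 2*log(C1 - 4*c)/3
 g(c) = 2*log((-1 - sqrt(3)*I)*(C1 - 4*c)^(1/3)/2)
 g(c) = 2*log((-1 + sqrt(3)*I)*(C1 - 4*c)^(1/3)/2)


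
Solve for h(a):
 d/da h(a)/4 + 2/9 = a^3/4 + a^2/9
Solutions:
 h(a) = C1 + a^4/4 + 4*a^3/27 - 8*a/9


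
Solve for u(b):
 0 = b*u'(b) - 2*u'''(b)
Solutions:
 u(b) = C1 + Integral(C2*airyai(2^(2/3)*b/2) + C3*airybi(2^(2/3)*b/2), b)


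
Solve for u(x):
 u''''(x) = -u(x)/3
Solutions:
 u(x) = (C1*sin(sqrt(2)*3^(3/4)*x/6) + C2*cos(sqrt(2)*3^(3/4)*x/6))*exp(-sqrt(2)*3^(3/4)*x/6) + (C3*sin(sqrt(2)*3^(3/4)*x/6) + C4*cos(sqrt(2)*3^(3/4)*x/6))*exp(sqrt(2)*3^(3/4)*x/6)


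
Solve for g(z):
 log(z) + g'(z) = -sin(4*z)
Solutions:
 g(z) = C1 - z*log(z) + z + cos(4*z)/4


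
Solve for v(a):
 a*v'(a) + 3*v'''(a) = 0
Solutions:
 v(a) = C1 + Integral(C2*airyai(-3^(2/3)*a/3) + C3*airybi(-3^(2/3)*a/3), a)


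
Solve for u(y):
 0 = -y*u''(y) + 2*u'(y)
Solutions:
 u(y) = C1 + C2*y^3


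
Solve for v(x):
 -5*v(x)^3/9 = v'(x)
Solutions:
 v(x) = -3*sqrt(2)*sqrt(-1/(C1 - 5*x))/2
 v(x) = 3*sqrt(2)*sqrt(-1/(C1 - 5*x))/2


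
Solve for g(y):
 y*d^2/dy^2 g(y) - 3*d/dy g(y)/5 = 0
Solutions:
 g(y) = C1 + C2*y^(8/5)


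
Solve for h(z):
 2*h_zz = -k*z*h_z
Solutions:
 h(z) = Piecewise((-sqrt(pi)*C1*erf(sqrt(k)*z/2)/sqrt(k) - C2, (k > 0) | (k < 0)), (-C1*z - C2, True))


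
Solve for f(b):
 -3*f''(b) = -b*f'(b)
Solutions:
 f(b) = C1 + C2*erfi(sqrt(6)*b/6)


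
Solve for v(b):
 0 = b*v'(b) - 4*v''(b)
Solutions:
 v(b) = C1 + C2*erfi(sqrt(2)*b/4)


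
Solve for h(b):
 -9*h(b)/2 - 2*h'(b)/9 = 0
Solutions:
 h(b) = C1*exp(-81*b/4)


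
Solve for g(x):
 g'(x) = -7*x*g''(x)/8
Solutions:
 g(x) = C1 + C2/x^(1/7)


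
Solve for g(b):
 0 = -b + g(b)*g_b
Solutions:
 g(b) = -sqrt(C1 + b^2)
 g(b) = sqrt(C1 + b^2)


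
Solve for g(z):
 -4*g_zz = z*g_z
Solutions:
 g(z) = C1 + C2*erf(sqrt(2)*z/4)


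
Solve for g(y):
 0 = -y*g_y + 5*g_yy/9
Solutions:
 g(y) = C1 + C2*erfi(3*sqrt(10)*y/10)


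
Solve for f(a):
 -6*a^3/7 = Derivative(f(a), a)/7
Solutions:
 f(a) = C1 - 3*a^4/2


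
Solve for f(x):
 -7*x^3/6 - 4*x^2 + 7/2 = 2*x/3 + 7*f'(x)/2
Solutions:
 f(x) = C1 - x^4/12 - 8*x^3/21 - 2*x^2/21 + x


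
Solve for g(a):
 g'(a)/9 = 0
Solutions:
 g(a) = C1


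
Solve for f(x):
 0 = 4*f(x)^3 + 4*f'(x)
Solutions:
 f(x) = -sqrt(2)*sqrt(-1/(C1 - x))/2
 f(x) = sqrt(2)*sqrt(-1/(C1 - x))/2


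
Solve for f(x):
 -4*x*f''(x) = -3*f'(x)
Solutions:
 f(x) = C1 + C2*x^(7/4)


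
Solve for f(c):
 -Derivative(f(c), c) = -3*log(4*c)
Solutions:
 f(c) = C1 + 3*c*log(c) - 3*c + c*log(64)


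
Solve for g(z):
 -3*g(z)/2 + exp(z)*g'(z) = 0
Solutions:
 g(z) = C1*exp(-3*exp(-z)/2)


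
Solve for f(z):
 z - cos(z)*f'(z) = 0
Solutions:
 f(z) = C1 + Integral(z/cos(z), z)


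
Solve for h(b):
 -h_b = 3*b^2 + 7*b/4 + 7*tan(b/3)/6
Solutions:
 h(b) = C1 - b^3 - 7*b^2/8 + 7*log(cos(b/3))/2


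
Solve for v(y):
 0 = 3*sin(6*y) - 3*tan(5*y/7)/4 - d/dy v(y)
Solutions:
 v(y) = C1 + 21*log(cos(5*y/7))/20 - cos(6*y)/2


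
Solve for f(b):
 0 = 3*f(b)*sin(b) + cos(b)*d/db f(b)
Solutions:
 f(b) = C1*cos(b)^3


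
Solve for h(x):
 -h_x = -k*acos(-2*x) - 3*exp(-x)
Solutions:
 h(x) = C1 + k*x*acos(-2*x) + k*sqrt(1 - 4*x^2)/2 - 3*exp(-x)


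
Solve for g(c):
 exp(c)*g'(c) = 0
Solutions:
 g(c) = C1


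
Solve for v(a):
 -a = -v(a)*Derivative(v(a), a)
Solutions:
 v(a) = -sqrt(C1 + a^2)
 v(a) = sqrt(C1 + a^2)


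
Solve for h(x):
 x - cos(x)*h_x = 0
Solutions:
 h(x) = C1 + Integral(x/cos(x), x)


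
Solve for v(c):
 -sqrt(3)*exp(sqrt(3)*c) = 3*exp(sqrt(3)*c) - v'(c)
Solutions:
 v(c) = C1 + exp(sqrt(3)*c) + sqrt(3)*exp(sqrt(3)*c)


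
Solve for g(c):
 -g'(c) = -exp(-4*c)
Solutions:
 g(c) = C1 - exp(-4*c)/4


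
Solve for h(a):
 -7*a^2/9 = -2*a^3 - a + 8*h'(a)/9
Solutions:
 h(a) = C1 + 9*a^4/16 - 7*a^3/24 + 9*a^2/16


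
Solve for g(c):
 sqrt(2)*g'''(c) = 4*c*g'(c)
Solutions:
 g(c) = C1 + Integral(C2*airyai(sqrt(2)*c) + C3*airybi(sqrt(2)*c), c)


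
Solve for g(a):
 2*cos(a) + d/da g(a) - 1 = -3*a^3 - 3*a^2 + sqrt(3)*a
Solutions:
 g(a) = C1 - 3*a^4/4 - a^3 + sqrt(3)*a^2/2 + a - 2*sin(a)


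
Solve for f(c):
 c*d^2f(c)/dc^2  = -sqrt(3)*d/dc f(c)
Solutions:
 f(c) = C1 + C2*c^(1 - sqrt(3))


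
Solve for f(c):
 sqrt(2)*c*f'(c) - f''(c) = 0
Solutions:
 f(c) = C1 + C2*erfi(2^(3/4)*c/2)


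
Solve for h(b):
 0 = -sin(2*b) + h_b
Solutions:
 h(b) = C1 - cos(2*b)/2


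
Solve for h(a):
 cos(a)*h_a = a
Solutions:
 h(a) = C1 + Integral(a/cos(a), a)


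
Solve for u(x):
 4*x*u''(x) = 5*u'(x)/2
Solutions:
 u(x) = C1 + C2*x^(13/8)


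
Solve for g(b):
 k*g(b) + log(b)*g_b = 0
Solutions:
 g(b) = C1*exp(-k*li(b))


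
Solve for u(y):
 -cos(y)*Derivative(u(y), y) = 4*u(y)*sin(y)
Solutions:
 u(y) = C1*cos(y)^4


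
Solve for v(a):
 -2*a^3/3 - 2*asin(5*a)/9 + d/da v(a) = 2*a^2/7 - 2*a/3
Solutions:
 v(a) = C1 + a^4/6 + 2*a^3/21 - a^2/3 + 2*a*asin(5*a)/9 + 2*sqrt(1 - 25*a^2)/45


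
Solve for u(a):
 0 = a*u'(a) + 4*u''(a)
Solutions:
 u(a) = C1 + C2*erf(sqrt(2)*a/4)


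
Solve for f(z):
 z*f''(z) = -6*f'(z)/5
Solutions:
 f(z) = C1 + C2/z^(1/5)


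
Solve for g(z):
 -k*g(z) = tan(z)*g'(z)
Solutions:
 g(z) = C1*exp(-k*log(sin(z)))


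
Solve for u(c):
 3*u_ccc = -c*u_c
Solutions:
 u(c) = C1 + Integral(C2*airyai(-3^(2/3)*c/3) + C3*airybi(-3^(2/3)*c/3), c)


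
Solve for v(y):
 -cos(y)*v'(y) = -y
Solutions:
 v(y) = C1 + Integral(y/cos(y), y)


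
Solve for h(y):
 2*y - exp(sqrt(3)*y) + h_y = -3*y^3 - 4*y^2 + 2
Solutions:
 h(y) = C1 - 3*y^4/4 - 4*y^3/3 - y^2 + 2*y + sqrt(3)*exp(sqrt(3)*y)/3


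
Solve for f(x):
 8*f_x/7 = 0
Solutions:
 f(x) = C1


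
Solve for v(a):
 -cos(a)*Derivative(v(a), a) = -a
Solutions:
 v(a) = C1 + Integral(a/cos(a), a)


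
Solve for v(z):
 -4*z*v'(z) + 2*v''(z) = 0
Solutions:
 v(z) = C1 + C2*erfi(z)


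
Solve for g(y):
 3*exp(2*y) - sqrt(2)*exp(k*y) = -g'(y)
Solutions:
 g(y) = C1 - 3*exp(2*y)/2 + sqrt(2)*exp(k*y)/k


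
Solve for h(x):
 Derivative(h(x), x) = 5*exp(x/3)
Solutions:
 h(x) = C1 + 15*exp(x/3)


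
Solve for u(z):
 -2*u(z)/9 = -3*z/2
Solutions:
 u(z) = 27*z/4


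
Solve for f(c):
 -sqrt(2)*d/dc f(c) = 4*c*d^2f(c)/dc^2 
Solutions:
 f(c) = C1 + C2*c^(1 - sqrt(2)/4)


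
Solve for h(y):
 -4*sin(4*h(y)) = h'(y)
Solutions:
 h(y) = -acos((-C1 - exp(32*y))/(C1 - exp(32*y)))/4 + pi/2
 h(y) = acos((-C1 - exp(32*y))/(C1 - exp(32*y)))/4


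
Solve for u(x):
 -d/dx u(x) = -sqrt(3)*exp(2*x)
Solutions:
 u(x) = C1 + sqrt(3)*exp(2*x)/2


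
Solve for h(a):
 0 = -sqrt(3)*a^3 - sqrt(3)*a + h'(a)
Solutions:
 h(a) = C1 + sqrt(3)*a^4/4 + sqrt(3)*a^2/2


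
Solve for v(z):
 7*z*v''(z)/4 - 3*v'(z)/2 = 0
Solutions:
 v(z) = C1 + C2*z^(13/7)


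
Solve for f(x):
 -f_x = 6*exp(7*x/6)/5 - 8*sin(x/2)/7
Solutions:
 f(x) = C1 - 36*exp(7*x/6)/35 - 16*cos(x/2)/7


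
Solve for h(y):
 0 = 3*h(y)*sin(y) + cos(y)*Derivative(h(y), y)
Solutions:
 h(y) = C1*cos(y)^3


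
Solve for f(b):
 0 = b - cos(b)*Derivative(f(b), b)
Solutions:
 f(b) = C1 + Integral(b/cos(b), b)


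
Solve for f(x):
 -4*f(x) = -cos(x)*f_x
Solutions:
 f(x) = C1*(sin(x)^2 + 2*sin(x) + 1)/(sin(x)^2 - 2*sin(x) + 1)


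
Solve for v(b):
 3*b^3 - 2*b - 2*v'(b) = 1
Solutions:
 v(b) = C1 + 3*b^4/8 - b^2/2 - b/2


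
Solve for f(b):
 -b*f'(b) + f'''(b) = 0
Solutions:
 f(b) = C1 + Integral(C2*airyai(b) + C3*airybi(b), b)


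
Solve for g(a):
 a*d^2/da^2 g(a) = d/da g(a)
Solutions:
 g(a) = C1 + C2*a^2


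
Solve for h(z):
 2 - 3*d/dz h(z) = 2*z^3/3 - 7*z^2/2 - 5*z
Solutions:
 h(z) = C1 - z^4/18 + 7*z^3/18 + 5*z^2/6 + 2*z/3


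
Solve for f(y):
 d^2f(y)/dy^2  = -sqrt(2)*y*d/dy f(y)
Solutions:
 f(y) = C1 + C2*erf(2^(3/4)*y/2)


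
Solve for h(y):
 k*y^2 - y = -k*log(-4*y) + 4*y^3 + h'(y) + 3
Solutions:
 h(y) = C1 + k*y^3/3 + k*y*log(-y) - y^4 - y^2/2 + y*(-k + 2*k*log(2) - 3)


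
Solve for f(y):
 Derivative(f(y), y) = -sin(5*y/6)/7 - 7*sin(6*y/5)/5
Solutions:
 f(y) = C1 + 6*cos(5*y/6)/35 + 7*cos(6*y/5)/6


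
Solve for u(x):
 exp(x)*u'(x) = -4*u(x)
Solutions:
 u(x) = C1*exp(4*exp(-x))


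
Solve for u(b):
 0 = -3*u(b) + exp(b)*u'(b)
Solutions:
 u(b) = C1*exp(-3*exp(-b))


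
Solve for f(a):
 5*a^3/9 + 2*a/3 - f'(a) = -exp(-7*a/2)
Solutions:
 f(a) = C1 + 5*a^4/36 + a^2/3 - 2*exp(-7*a/2)/7
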